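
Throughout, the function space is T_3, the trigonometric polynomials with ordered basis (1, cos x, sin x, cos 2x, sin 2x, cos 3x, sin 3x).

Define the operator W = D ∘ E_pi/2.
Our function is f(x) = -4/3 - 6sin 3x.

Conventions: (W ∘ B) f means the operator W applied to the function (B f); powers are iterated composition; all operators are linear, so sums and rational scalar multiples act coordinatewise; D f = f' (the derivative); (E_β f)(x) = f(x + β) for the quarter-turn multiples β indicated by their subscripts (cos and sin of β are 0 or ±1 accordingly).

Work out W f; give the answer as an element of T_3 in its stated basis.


E_pi/2 f = -4/3 + 6cos 3x
D E_pi/2 f = -18sin 3x

the image equals g(x) = -18sin 3x


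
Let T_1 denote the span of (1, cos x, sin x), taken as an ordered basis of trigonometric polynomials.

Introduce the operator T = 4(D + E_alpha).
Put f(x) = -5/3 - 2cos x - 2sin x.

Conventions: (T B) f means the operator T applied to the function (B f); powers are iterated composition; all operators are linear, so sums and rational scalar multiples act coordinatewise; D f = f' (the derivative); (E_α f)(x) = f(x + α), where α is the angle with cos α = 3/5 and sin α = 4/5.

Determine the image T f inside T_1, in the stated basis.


D f = -2cos x + 2sin x
E_alpha f = -5/3 - (14/5)cos x + (2/5)sin x
(D + E_alpha) f = -5/3 - (24/5)cos x + (12/5)sin x
(4(D + E_alpha)) f = -20/3 - (96/5)cos x + (48/5)sin x

the image equals g(x) = -20/3 - (96/5)cos x + (48/5)sin x


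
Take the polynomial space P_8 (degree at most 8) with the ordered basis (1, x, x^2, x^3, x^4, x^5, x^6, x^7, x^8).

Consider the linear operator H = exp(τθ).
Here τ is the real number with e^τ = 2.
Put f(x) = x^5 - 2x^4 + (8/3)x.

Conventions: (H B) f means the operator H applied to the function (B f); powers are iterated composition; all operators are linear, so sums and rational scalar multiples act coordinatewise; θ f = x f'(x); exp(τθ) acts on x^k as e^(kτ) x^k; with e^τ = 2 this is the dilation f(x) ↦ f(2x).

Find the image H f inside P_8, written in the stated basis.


exp(τθ) x^k = e^(kτ) x^k; with e^τ = 2 this sends x^k to 2^k x^k
x ↦ 2 x
x^4 ↦ 16 x^4
x^5 ↦ 32 x^5
applying this coordinatewise to f: exp(τθ) f = 32x^5 - 32x^4 + (16/3)x

the image equals g(x) = 32x^5 - 32x^4 + (16/3)x


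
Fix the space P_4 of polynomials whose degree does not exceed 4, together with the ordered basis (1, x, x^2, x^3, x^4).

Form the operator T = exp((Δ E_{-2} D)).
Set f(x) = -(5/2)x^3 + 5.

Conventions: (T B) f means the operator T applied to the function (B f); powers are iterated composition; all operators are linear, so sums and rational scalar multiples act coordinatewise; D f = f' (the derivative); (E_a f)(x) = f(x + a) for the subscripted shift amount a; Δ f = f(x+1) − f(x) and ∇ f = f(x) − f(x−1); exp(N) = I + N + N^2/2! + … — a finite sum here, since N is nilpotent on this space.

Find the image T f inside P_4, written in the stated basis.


order-1 term: -15x + 45/2
the series for exp((Δ E_{-2} D)) f terminates at order 1
exp((Δ E_{-2} D)) f = -(5/2)x^3 - 15x + 55/2

g(x) = -(5/2)x^3 - 15x + 55/2


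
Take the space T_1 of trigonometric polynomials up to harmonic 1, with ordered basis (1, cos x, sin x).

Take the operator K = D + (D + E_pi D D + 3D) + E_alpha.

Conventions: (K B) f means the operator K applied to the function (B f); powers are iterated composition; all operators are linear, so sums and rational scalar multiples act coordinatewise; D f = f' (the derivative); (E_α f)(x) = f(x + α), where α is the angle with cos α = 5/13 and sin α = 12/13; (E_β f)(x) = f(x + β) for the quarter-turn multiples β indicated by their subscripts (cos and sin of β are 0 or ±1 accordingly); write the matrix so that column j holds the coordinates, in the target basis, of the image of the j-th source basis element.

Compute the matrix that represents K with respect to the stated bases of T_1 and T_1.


the matrix is [[1, 0, 0]; [0, 18/13, 77/13]; [0, -77/13, 18/13]] (rows listed top to bottom)

image of 1: 1
image of cos x: (18/13)cos x - (77/13)sin x
image of sin x: (77/13)cos x + (18/13)sin x
each image's coordinates form column j of the matrix


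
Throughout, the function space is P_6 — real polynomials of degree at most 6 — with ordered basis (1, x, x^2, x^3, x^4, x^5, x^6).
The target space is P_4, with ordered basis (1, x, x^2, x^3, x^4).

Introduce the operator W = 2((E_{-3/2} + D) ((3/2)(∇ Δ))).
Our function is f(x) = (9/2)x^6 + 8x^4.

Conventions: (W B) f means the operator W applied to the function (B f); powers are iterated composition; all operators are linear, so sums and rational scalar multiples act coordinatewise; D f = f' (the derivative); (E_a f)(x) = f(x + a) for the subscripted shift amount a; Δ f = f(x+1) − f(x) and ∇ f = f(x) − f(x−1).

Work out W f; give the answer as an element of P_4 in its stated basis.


Δ f = 27x^5 + (135/2)x^4 + 122x^3 + (231/2)x^2 + 59x + 25/2
∇ Δ f = 135x^4 + 231x^2 + 25
((3/2)(∇ Δ)) f = (405/2)x^4 + (693/2)x^2 + 75/2
E_{-3/2} ((3/2)(∇ Δ)) f = (405/2)x^4 - 1215x^3 + (12321/4)x^2 - (15093/4)x + 58953/32
D ((3/2)(∇ Δ)) f = 810x^3 + 693x
(E_{-3/2} + D) ((3/2)(∇ Δ)) f = (405/2)x^4 - 405x^3 + (12321/4)x^2 - (12321/4)x + 58953/32
(2((E_{-3/2} + D) ((3/2)(∇ Δ)))) f = 405x^4 - 810x^3 + (12321/2)x^2 - (12321/2)x + 58953/16

g(x) = 405x^4 - 810x^3 + (12321/2)x^2 - (12321/2)x + 58953/16


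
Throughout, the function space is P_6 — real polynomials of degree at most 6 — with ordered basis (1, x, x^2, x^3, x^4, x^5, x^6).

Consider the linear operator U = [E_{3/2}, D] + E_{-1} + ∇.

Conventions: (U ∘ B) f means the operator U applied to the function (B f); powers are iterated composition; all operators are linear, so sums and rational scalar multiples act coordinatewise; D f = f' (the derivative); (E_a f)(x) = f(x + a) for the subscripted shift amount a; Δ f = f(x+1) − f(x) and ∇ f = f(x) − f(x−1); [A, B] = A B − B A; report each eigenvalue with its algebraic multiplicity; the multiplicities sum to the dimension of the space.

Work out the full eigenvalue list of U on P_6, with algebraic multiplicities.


λ = 1 (multiplicity 7)

image of 1: 1
image of x: x
image of x^2: x^2
image of x^3: x^3
image of x^4: x^4
image of x^5: x^5
image of x^6: x^6
the matrix is upper triangular; its diagonal is (1, 1, 1, 1, 1, 1, 1)
for a triangular matrix the eigenvalues are the diagonal entries, with algebraic multiplicity their repetition count


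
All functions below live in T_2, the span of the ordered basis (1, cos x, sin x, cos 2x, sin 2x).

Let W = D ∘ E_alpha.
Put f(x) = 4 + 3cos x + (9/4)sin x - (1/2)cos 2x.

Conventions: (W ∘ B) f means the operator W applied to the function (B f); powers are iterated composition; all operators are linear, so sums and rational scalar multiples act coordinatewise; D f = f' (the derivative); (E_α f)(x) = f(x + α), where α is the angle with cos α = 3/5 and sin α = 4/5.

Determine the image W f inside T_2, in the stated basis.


E_alpha f = 4 + (18/5)cos x - (21/20)sin x + (7/50)cos 2x + (12/25)sin 2x
D E_alpha f = -(21/20)cos x - (18/5)sin x + (24/25)cos 2x - (7/25)sin 2x

the result is g(x) = -(21/20)cos x - (18/5)sin x + (24/25)cos 2x - (7/25)sin 2x


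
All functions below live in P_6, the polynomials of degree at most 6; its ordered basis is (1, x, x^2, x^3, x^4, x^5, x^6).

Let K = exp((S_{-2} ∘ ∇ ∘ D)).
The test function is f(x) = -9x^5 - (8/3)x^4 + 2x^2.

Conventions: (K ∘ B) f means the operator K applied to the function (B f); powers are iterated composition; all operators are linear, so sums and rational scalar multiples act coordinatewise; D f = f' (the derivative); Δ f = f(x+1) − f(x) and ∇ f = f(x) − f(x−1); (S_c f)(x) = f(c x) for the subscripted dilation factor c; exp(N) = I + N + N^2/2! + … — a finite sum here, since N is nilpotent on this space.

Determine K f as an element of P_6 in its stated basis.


order-1 term: 1440x^3 + 952x^2 + 296x + 115/3
order-2 term: -8640x - 1208
the series for exp((S_{-2} ∘ ∇ ∘ D)) f terminates at order 2
exp((S_{-2} ∘ ∇ ∘ D)) f = -9x^5 - (8/3)x^4 + 1440x^3 + 954x^2 - 8344x - 3509/3

the result is g(x) = -9x^5 - (8/3)x^4 + 1440x^3 + 954x^2 - 8344x - 3509/3


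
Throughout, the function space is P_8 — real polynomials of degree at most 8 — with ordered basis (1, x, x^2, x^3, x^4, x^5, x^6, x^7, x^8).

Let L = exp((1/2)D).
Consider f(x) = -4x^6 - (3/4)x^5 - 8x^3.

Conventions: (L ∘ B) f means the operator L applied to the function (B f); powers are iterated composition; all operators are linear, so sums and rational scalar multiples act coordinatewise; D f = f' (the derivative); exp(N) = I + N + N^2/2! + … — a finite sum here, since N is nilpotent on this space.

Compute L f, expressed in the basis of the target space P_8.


the image equals g(x) = -4x^6 - (51/4)x^5 - (135/8)x^4 - (159/8)x^3 - (267/16)x^2 - (447/64)x - 139/128

order-1 term: -12x^5 - (15/8)x^4 - 12x^2
order-2 term: -15x^4 - (15/8)x^3 - 6x
order-3 term: -10x^3 - (15/16)x^2 - 1
order-4 term: -(15/4)x^2 - (15/64)x
order-5 term: -(3/4)x - 3/128
order-6 term: -1/16
the series for exp((1/2)D) f terminates at order 6
exp((1/2)D) f = -4x^6 - (51/4)x^5 - (135/8)x^4 - (159/8)x^3 - (267/16)x^2 - (447/64)x - 139/128


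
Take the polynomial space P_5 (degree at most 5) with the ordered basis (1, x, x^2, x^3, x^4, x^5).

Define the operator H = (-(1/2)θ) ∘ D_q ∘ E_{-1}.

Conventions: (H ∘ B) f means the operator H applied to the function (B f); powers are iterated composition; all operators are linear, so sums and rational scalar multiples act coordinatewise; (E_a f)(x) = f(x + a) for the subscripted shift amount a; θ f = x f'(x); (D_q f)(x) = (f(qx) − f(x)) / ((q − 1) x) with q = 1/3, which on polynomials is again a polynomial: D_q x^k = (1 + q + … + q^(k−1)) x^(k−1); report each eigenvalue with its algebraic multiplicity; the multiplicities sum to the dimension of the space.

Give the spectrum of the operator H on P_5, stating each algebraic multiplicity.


λ = 0 (multiplicity 6)

image of 1: 0
image of x: 0
image of x^2: -(2/3)x
image of x^3: -(13/9)x^2 + 2x
image of x^4: -(20/9)x^3 + (52/9)x^2 - 4x
image of x^5: -(242/81)x^4 + (100/9)x^3 - (130/9)x^2 + (20/3)x
the matrix is upper triangular; its diagonal is (0, 0, 0, 0, 0, 0)
for a triangular matrix the eigenvalues are the diagonal entries, with algebraic multiplicity their repetition count


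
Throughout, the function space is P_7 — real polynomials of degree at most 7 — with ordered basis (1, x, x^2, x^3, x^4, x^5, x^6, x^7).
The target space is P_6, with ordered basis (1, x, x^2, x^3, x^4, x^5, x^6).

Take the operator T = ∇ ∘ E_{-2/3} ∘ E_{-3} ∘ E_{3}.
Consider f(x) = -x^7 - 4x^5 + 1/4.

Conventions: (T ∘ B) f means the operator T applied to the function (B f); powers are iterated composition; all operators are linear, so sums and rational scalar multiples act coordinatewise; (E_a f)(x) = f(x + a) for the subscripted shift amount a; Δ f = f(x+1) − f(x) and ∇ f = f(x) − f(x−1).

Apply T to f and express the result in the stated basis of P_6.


E_{3} f = -x^7 - 21x^6 - 193x^5 - 1005x^4 - 3195x^3 - 6183x^2 - 6723x - 12635/4
E_{-3} E_{3} f = -x^7 - 4x^5 + 1/4
E_{-2/3} E_{-3} E_{3} f = -x^7 + (14/3)x^6 - (40/3)x^5 + (640/27)x^4 - (2000/81)x^3 + (1184/81)x^2 - (3328/729)x + 7307/8748
∇ (E_{-2/3} ∘ E_{-3}) E_{3} f = -7x^6 + 49x^5 - (515/3)x^4 + (9625/27)x^3 - (11897/27)x^2 + (24283/81)x - 63115/729

the image equals g(x) = -7x^6 + 49x^5 - (515/3)x^4 + (9625/27)x^3 - (11897/27)x^2 + (24283/81)x - 63115/729


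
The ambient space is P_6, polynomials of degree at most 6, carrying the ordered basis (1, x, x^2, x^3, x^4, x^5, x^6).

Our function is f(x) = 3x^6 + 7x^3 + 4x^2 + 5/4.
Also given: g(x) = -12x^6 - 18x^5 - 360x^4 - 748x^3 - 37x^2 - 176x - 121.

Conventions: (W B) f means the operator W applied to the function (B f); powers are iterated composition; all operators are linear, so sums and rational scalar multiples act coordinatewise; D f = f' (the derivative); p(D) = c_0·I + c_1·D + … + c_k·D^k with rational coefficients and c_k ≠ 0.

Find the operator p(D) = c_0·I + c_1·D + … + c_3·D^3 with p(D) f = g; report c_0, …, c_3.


c_0 = -4, c_1 = -1, c_2 = -4, c_3 = -2

D^0 f = 3x^6 + 7x^3 + 4x^2 + 5/4
D^1 f = 18x^5 + 21x^2 + 8x
D^2 f = 90x^4 + 42x + 8
D^3 f = 360x^3 + 42
matching coefficients of g against c_0 f + c_1 Df + … from the top degree down determines the c_i
solution: c_0 = -4, c_1 = -1, c_2 = -4, c_3 = -2


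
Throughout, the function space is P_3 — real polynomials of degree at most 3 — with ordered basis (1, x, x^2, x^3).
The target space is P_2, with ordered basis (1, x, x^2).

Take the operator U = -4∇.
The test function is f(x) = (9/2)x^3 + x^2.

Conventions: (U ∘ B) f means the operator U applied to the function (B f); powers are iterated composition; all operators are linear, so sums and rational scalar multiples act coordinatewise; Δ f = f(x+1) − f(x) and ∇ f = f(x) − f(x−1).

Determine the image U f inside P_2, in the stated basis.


the result is g(x) = -54x^2 + 46x - 14

∇ f = (27/2)x^2 - (23/2)x + 7/2
(-4∇) f = -54x^2 + 46x - 14


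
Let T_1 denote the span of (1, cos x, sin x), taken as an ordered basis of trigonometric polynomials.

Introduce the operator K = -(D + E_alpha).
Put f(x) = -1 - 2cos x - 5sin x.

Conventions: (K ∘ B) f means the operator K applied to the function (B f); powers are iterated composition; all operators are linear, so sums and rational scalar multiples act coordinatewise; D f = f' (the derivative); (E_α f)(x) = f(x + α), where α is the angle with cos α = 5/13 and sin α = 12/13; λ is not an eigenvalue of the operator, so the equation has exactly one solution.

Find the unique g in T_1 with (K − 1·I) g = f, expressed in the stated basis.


write g with unknown coordinates in the stated basis and equate coefficients in (K − 1·I) g = f
solving from the highest basis element down gives g = 1/2 - (89/73)cos x + (140/73)sin x
check: K g = -1/2 - (235/73)cos x - (225/73)sin x
so K g − 1·g = -1 - 2cos x - 5sin x = f ✓

the image equals g(x) = 1/2 - (89/73)cos x + (140/73)sin x


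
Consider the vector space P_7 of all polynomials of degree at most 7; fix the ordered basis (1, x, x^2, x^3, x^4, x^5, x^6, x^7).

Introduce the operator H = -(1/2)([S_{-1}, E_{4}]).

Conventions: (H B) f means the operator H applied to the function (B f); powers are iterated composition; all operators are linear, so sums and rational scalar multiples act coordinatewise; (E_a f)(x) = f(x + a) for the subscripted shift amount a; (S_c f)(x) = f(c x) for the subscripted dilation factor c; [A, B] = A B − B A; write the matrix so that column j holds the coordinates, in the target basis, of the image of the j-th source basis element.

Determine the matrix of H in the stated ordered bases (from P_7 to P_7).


the matrix is [[0, -4, 0, -64, 0, -1024, 0, -16384]; [0, 0, 8, 0, 256, 0, 6144, 0]; [0, 0, 0, -12, 0, -640, 0, -21504]; [0, 0, 0, 0, 16, 0, 1280, 0]; [0, 0, 0, 0, 0, -20, 0, -2240]; [0, 0, 0, 0, 0, 0, 24, 0]; [0, 0, 0, 0, 0, 0, 0, -28]; [0, 0, 0, 0, 0, 0, 0, 0]] (rows listed top to bottom)

image of 1: 0
image of x: -4
image of x^2: 8x
image of x^3: -12x^2 - 64
image of x^4: 16x^3 + 256x
image of x^5: -20x^4 - 640x^2 - 1024
image of x^6: 24x^5 + 1280x^3 + 6144x
image of x^7: -28x^6 - 2240x^4 - 21504x^2 - 16384
each image's coordinates form column j of the matrix


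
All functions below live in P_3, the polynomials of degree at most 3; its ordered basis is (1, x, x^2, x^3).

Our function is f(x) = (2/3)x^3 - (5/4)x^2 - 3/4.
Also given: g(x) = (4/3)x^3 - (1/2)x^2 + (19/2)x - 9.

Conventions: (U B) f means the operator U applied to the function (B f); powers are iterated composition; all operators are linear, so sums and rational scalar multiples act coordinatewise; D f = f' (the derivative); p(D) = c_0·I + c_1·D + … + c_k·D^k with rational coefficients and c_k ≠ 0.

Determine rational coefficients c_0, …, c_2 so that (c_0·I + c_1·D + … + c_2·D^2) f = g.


c_0 = 2, c_1 = 1, c_2 = 3

D^0 f = (2/3)x^3 - (5/4)x^2 - 3/4
D^1 f = 2x^2 - (5/2)x
D^2 f = 4x - 5/2
matching coefficients of g against c_0 f + c_1 Df + … from the top degree down determines the c_i
solution: c_0 = 2, c_1 = 1, c_2 = 3


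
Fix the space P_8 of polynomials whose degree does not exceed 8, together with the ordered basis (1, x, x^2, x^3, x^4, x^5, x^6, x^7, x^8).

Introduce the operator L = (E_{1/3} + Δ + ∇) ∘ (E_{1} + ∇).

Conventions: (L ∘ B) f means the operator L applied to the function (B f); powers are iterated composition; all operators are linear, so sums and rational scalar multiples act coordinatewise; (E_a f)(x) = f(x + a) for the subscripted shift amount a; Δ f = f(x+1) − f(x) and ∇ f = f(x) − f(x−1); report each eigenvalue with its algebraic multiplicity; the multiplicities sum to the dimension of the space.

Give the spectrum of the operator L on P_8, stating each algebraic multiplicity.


λ = 1 (multiplicity 9)

image of 1: 1
image of x: x + 13/3
image of x^2: x^2 + (26/3)x + 85/9
image of x^3: x^3 + 13x^2 + (85/3)x + 127/27
image of x^4: x^4 + (52/3)x^3 + (170/3)x^2 + (508/27)x + 2833/81
image of x^5: x^5 + (65/3)x^4 + (850/9)x^3 + (1270/27)x^2 + (14165/81)x + 1543/243
image of x^6: x^6 + 26x^5 + (425/3)x^4 + (2540/27)x^3 + (14165/27)x^2 + (3086/81)x + 97345/729
image of x^7: x^7 + (91/3)x^6 + (595/3)x^5 + (4445/27)x^4 + (99155/81)x^3 + (10801/81)x^2 + (681415/729)x + 20887/2187
image of x^8: x^8 + (104/3)x^7 + (2380/9)x^6 + (7112/27)x^5 + (198310/81)x^4 + (86408/243)x^3 + (2725660/729)x^2 + (167096/2187)x + 3424513/6561
the matrix is upper triangular; its diagonal is (1, 1, 1, 1, 1, 1, 1, 1, 1)
for a triangular matrix the eigenvalues are the diagonal entries, with algebraic multiplicity their repetition count


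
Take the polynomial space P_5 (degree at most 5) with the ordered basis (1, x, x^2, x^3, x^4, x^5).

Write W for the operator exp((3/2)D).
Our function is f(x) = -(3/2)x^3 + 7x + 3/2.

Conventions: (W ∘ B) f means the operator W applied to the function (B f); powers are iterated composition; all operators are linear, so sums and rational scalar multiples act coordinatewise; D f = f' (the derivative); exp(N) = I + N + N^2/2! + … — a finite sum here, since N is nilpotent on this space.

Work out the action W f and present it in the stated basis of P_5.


order-1 term: -(27/4)x^2 + 21/2
order-2 term: -(81/8)x
order-3 term: -81/16
the series for exp((3/2)D) f terminates at order 3
exp((3/2)D) f = -(3/2)x^3 - (27/4)x^2 - (25/8)x + 111/16

the image equals g(x) = -(3/2)x^3 - (27/4)x^2 - (25/8)x + 111/16


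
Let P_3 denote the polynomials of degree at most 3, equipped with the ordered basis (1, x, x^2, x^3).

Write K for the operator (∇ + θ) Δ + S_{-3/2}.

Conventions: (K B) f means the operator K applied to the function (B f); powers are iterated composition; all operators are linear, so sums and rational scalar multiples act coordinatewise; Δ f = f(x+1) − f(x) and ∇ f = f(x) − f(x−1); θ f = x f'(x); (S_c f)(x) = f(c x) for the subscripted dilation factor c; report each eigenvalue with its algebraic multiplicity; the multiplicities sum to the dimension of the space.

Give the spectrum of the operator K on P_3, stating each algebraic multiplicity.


λ = -27/8 (multiplicity 1), λ = -3/2 (multiplicity 1), λ = 1 (multiplicity 1), λ = 9/4 (multiplicity 1)

image of 1: 1
image of x: -(3/2)x
image of x^2: (9/4)x^2 + 2x + 2
image of x^3: -(27/8)x^3 + 6x^2 + 9x
the matrix is upper triangular; its diagonal is (1, -3/2, 9/4, -27/8)
for a triangular matrix the eigenvalues are the diagonal entries, with algebraic multiplicity their repetition count


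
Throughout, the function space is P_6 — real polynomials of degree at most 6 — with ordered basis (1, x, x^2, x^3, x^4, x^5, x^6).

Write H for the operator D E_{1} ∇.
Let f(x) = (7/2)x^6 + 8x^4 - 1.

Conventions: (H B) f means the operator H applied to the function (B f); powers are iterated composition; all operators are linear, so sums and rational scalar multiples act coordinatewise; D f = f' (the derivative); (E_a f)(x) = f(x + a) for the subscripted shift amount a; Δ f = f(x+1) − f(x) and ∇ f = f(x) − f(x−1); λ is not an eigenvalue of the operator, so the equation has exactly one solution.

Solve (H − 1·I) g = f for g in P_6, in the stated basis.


write g with unknown coordinates in the stated basis and equate coefficients in (H − 1·I) g = f
solving from the highest basis element down gives g = -(7/2)x^6 - 113x^4 - 210x^3 - 1566x^2 - 2721x - 4234
check: H g = -105x^4 - 210x^3 - 1566x^2 - 2721x - 4235
so H g − 1·g = (7/2)x^6 + 8x^4 - 1 = f ✓

the result is g(x) = -(7/2)x^6 - 113x^4 - 210x^3 - 1566x^2 - 2721x - 4234


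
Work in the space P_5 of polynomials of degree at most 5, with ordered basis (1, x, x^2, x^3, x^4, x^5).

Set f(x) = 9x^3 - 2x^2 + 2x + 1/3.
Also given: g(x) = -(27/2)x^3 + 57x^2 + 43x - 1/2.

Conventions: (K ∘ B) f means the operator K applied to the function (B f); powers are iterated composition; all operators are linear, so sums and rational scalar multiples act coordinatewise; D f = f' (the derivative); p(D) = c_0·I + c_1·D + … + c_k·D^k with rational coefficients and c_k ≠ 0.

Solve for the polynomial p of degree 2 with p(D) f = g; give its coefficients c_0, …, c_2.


p(D) = -(3/2)·I + 2·D + D^2, i.e. c_0 = -3/2, c_1 = 2, c_2 = 1

D^0 f = 9x^3 - 2x^2 + 2x + 1/3
D^1 f = 27x^2 - 4x + 2
D^2 f = 54x - 4
matching coefficients of g against c_0 f + c_1 Df + … from the top degree down determines the c_i
solution: c_0 = -3/2, c_1 = 2, c_2 = 1


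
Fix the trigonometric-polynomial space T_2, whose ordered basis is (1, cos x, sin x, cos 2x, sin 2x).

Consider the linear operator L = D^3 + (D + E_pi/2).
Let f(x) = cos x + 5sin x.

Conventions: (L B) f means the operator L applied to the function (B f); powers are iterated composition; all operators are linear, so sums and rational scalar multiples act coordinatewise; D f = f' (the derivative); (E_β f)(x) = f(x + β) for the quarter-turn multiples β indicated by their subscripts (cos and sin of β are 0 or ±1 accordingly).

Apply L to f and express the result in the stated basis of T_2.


the image equals g(x) = 5cos x - sin x

D f = 5cos x - sin x
D D f = -cos x - 5sin x
D D D f = -5cos x + sin x
D f = 5cos x - sin x
E_pi/2 f = 5cos x - sin x
(D + E_pi/2) f = 10cos x - 2sin x
(D^3 + (D + E_pi/2)) f = 5cos x - sin x


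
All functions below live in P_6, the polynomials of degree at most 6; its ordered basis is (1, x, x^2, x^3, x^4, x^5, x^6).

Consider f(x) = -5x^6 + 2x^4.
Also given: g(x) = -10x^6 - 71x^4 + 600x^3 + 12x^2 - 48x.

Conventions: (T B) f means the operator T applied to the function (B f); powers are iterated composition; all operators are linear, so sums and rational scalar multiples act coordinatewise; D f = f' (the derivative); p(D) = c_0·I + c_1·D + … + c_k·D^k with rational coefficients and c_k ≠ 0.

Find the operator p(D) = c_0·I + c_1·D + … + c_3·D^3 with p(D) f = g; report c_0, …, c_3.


D^0 f = -5x^6 + 2x^4
D^1 f = -30x^5 + 8x^3
D^2 f = -150x^4 + 24x^2
D^3 f = -600x^3 + 48x
matching coefficients of g against c_0 f + c_1 Df + … from the top degree down determines the c_i
solution: c_0 = 2, c_1 = 0, c_2 = 1/2, c_3 = -1

c_0 = 2, c_1 = 0, c_2 = 1/2, c_3 = -1


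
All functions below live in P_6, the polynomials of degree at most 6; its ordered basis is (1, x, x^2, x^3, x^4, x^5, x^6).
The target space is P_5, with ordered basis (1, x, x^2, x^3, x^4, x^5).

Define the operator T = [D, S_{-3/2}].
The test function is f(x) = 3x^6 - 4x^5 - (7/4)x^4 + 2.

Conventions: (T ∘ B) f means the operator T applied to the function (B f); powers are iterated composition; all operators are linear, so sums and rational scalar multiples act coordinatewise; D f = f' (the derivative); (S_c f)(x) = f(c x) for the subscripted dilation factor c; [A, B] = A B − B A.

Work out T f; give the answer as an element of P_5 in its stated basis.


S_{-3/2} f = (2187/64)x^6 + (243/8)x^5 - (567/64)x^4 + 2
D S_{-3/2} f = (6561/32)x^5 + (1215/8)x^4 - (567/16)x^3
D f = 18x^5 - 20x^4 - 7x^3
S_{-3/2} D f = -(2187/16)x^5 - (405/4)x^4 + (189/8)x^3
[D, S_{-3/2}] f = (10935/32)x^5 + (2025/8)x^4 - (945/16)x^3

the result is g(x) = (10935/32)x^5 + (2025/8)x^4 - (945/16)x^3


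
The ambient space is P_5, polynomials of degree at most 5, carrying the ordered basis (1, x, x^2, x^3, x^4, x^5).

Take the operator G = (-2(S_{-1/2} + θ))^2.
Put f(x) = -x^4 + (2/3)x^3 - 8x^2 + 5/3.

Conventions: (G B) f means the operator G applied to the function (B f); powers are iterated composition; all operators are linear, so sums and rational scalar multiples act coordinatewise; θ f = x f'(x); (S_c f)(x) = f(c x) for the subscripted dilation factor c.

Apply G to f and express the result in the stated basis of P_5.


S_{-1/2} f = -(1/16)x^4 - (1/12)x^3 - 2x^2 + 5/3
θ f = -4x^4 + 2x^3 - 16x^2
(S_{-1/2} + θ) f = -(65/16)x^4 + (23/12)x^3 - 18x^2 + 5/3
(-2(S_{-1/2} + θ)) f = (65/8)x^4 - (23/6)x^3 + 36x^2 - 10/3
S_{-1/2} (-2(S_{-1/2} + θ)) f = (65/128)x^4 + (23/48)x^3 + 9x^2 - 10/3
θ (-2(S_{-1/2} + θ)) f = (65/2)x^4 - (23/2)x^3 + 72x^2
(S_{-1/2} + θ) (-2(S_{-1/2} + θ)) f = (4225/128)x^4 - (529/48)x^3 + 81x^2 - 10/3
(-2(S_{-1/2} + θ)) (-2(S_{-1/2} + θ)) f = -(4225/64)x^4 + (529/24)x^3 - 162x^2 + 20/3

the image equals g(x) = -(4225/64)x^4 + (529/24)x^3 - 162x^2 + 20/3


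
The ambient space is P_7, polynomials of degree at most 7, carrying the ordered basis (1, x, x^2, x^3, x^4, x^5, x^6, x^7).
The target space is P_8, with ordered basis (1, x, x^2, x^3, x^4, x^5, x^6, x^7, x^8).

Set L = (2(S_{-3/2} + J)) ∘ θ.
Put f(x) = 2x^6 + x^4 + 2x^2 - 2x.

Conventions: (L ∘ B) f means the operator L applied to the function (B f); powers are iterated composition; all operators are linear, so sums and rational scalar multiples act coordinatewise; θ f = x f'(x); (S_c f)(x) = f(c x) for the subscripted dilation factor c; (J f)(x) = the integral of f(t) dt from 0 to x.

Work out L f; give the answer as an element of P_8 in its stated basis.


the image equals g(x) = (24/7)x^7 + (2187/8)x^6 + (8/5)x^5 + (81/2)x^4 + (8/3)x^3 + 16x^2 + 6x

θ f = 12x^6 + 4x^4 + 4x^2 - 2x
S_{-3/2} θ f = (2187/16)x^6 + (81/4)x^4 + 9x^2 + 3x
J θ f = (12/7)x^7 + (4/5)x^5 + (4/3)x^3 - x^2
(S_{-3/2} + J) θ f = (12/7)x^7 + (2187/16)x^6 + (4/5)x^5 + (81/4)x^4 + (4/3)x^3 + 8x^2 + 3x
(2(S_{-3/2} + J)) θ f = (24/7)x^7 + (2187/8)x^6 + (8/5)x^5 + (81/2)x^4 + (8/3)x^3 + 16x^2 + 6x


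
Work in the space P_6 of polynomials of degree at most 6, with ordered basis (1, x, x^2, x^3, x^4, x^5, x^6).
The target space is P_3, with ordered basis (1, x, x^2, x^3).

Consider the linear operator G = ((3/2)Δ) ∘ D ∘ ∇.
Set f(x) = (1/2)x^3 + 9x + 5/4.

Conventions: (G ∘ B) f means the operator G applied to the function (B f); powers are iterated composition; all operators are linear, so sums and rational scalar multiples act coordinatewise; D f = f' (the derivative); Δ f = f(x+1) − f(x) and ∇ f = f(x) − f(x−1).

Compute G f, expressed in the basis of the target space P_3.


g(x) = 9/2

∇ f = (3/2)x^2 - (3/2)x + 19/2
D ∇ f = 3x - 3/2
Δ D ∇ f = 3
((3/2)Δ) D ∇ f = 9/2


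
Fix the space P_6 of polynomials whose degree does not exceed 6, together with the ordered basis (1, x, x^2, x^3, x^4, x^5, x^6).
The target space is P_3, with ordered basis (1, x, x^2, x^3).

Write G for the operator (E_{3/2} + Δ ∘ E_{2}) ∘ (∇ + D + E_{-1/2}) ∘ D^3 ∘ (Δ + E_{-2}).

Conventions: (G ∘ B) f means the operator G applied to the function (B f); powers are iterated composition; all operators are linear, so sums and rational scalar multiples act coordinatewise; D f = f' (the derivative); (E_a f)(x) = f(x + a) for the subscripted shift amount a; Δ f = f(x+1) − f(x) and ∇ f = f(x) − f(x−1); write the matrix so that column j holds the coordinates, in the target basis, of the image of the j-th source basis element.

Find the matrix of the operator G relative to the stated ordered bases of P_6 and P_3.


the matrix is [[0, 0, 0, 6, 72, 660, 7350]; [0, 0, 0, 0, 24, 360, 3960]; [0, 0, 0, 0, 0, 60, 1080]; [0, 0, 0, 0, 0, 0, 120]] (rows listed top to bottom)

image of 1: 0
image of x: 0
image of x^2: 0
image of x^3: 6
image of x^4: 24x + 72
image of x^5: 60x^2 + 360x + 660
image of x^6: 120x^3 + 1080x^2 + 3960x + 7350
each image's coordinates form column j of the matrix


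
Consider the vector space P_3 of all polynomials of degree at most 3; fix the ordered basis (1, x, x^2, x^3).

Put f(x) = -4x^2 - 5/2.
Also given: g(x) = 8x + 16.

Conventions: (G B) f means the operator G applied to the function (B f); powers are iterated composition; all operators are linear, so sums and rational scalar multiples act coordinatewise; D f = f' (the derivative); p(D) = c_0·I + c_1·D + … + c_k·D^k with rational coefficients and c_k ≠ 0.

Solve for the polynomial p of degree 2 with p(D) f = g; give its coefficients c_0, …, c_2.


c_0 = 0, c_1 = -1, c_2 = -2

D^0 f = -4x^2 - 5/2
D^1 f = -8x
D^2 f = -8
matching coefficients of g against c_0 f + c_1 Df + … from the top degree down determines the c_i
solution: c_0 = 0, c_1 = -1, c_2 = -2


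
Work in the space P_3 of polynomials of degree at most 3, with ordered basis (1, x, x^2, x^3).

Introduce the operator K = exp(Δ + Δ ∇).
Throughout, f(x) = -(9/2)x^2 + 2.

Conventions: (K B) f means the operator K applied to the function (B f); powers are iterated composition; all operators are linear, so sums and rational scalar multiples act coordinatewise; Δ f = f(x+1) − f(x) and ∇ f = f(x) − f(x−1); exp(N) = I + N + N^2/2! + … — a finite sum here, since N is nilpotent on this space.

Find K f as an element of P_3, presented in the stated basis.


order-1 term: -9x - 27/2
order-2 term: -9/2
the series for exp(Δ + Δ ∇) f terminates at order 2
exp(Δ + Δ ∇) f = -(9/2)x^2 - 9x - 16

the result is g(x) = -(9/2)x^2 - 9x - 16


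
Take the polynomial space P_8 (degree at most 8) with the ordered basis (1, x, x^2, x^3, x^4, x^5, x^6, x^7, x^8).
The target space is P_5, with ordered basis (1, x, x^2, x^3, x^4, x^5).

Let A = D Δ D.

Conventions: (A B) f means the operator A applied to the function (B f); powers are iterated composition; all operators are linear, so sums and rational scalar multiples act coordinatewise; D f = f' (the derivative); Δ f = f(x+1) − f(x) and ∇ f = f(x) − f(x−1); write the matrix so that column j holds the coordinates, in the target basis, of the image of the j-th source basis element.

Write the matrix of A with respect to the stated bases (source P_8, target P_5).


image of 1: 0
image of x: 0
image of x^2: 0
image of x^3: 6
image of x^4: 24x + 12
image of x^5: 60x^2 + 60x + 20
image of x^6: 120x^3 + 180x^2 + 120x + 30
image of x^7: 210x^4 + 420x^3 + 420x^2 + 210x + 42
image of x^8: 336x^5 + 840x^4 + 1120x^3 + 840x^2 + 336x + 56
each image's coordinates form column j of the matrix

the matrix is [[0, 0, 0, 6, 12, 20, 30, 42, 56]; [0, 0, 0, 0, 24, 60, 120, 210, 336]; [0, 0, 0, 0, 0, 60, 180, 420, 840]; [0, 0, 0, 0, 0, 0, 120, 420, 1120]; [0, 0, 0, 0, 0, 0, 0, 210, 840]; [0, 0, 0, 0, 0, 0, 0, 0, 336]] (rows listed top to bottom)


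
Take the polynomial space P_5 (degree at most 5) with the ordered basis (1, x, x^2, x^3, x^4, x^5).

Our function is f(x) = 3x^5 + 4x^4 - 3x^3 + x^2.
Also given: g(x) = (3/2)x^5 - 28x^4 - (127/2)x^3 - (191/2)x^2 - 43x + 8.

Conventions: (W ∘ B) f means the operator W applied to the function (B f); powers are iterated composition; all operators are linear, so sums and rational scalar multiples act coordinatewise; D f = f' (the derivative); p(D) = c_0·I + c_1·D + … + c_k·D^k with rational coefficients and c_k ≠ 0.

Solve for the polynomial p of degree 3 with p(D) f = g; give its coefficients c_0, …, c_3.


c_0 = 1/2, c_1 = -2, c_2 = -1/2, c_3 = -1/2

D^0 f = 3x^5 + 4x^4 - 3x^3 + x^2
D^1 f = 15x^4 + 16x^3 - 9x^2 + 2x
D^2 f = 60x^3 + 48x^2 - 18x + 2
D^3 f = 180x^2 + 96x - 18
matching coefficients of g against c_0 f + c_1 Df + … from the top degree down determines the c_i
solution: c_0 = 1/2, c_1 = -2, c_2 = -1/2, c_3 = -1/2


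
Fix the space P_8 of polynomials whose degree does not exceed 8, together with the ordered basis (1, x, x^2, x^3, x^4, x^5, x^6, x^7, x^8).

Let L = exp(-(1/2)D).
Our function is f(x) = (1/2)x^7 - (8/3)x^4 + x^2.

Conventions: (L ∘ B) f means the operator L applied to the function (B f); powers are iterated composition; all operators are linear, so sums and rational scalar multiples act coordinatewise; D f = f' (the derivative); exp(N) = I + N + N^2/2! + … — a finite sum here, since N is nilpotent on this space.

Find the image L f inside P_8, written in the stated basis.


order-1 term: -(7/4)x^6 + (16/3)x^3 - x
order-2 term: (21/8)x^5 - 4x^2 + 1/4
order-3 term: -(35/16)x^4 + (4/3)x
order-4 term: (35/32)x^3 - 1/6
order-5 term: -(21/64)x^2
order-6 term: (7/128)x
order-7 term: -1/256
the series for exp(-(1/2)D) f terminates at order 7
exp(-(1/2)D) f = (1/2)x^7 - (7/4)x^6 + (21/8)x^5 - (233/48)x^4 + (617/96)x^3 - (213/64)x^2 + (149/384)x + 61/768

g(x) = (1/2)x^7 - (7/4)x^6 + (21/8)x^5 - (233/48)x^4 + (617/96)x^3 - (213/64)x^2 + (149/384)x + 61/768


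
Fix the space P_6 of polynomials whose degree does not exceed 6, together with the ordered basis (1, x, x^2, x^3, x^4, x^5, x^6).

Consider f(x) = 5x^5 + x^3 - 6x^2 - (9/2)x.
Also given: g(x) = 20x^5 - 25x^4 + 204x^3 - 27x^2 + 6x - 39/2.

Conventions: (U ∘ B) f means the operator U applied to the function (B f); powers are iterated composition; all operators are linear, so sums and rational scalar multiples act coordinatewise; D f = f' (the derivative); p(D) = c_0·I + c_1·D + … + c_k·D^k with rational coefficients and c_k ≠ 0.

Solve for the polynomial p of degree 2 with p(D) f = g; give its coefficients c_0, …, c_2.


c_0 = 4, c_1 = -1, c_2 = 2

D^0 f = 5x^5 + x^3 - 6x^2 - (9/2)x
D^1 f = 25x^4 + 3x^2 - 12x - 9/2
D^2 f = 100x^3 + 6x - 12
matching coefficients of g against c_0 f + c_1 Df + … from the top degree down determines the c_i
solution: c_0 = 4, c_1 = -1, c_2 = 2


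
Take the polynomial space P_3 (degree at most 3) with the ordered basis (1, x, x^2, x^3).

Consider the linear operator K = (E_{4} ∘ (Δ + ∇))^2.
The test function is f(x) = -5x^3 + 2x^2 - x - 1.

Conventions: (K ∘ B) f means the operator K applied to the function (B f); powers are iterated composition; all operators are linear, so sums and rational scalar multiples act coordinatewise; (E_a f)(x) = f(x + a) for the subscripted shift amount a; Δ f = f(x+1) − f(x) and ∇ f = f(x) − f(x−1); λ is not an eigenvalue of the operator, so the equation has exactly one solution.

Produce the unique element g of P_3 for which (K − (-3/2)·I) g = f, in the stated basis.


the result is g(x) = -(10/3)x^3 + (4/3)x^2 + (158/3)x + 3770/9

write g with unknown coordinates in the stated basis and equate coefficients in (K − (-3/2)·I) g = f
solving from the highest basis element down gives g = -(10/3)x^3 + (4/3)x^2 + (158/3)x + 3770/9
check: K g = -80x - 1888/3
so K g − (-3/2)·g = -5x^3 + 2x^2 - x - 1 = f ✓


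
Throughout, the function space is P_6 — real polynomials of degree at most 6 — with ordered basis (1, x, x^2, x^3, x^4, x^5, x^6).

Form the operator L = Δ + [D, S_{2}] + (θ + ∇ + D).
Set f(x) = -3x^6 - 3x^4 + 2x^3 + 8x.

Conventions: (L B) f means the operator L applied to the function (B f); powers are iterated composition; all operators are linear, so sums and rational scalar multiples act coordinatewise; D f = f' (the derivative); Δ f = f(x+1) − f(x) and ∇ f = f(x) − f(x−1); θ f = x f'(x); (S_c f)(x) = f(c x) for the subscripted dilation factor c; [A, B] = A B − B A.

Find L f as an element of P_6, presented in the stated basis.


Δ f = -18x^5 - 45x^4 - 72x^3 - 57x^2 - 24x + 4
S_{2} f = -192x^6 - 48x^4 + 16x^3 + 16x
D S_{2} f = -1152x^5 - 192x^3 + 48x^2 + 16
D f = -18x^5 - 12x^3 + 6x^2 + 8
S_{2} D f = -576x^5 - 96x^3 + 24x^2 + 8
[D, S_{2}] f = -576x^5 - 96x^3 + 24x^2 + 8
θ f = -18x^6 - 12x^4 + 6x^3 + 8x
∇ f = -18x^5 + 45x^4 - 72x^3 + 69x^2 - 36x + 16
D f = -18x^5 - 12x^3 + 6x^2 + 8
(θ + ∇ + D) f = -18x^6 - 36x^5 + 33x^4 - 78x^3 + 75x^2 - 28x + 24
(Δ + [D, S_{2}] + (θ + ∇ + D)) f = -18x^6 - 630x^5 - 12x^4 - 246x^3 + 42x^2 - 52x + 36

the result is g(x) = -18x^6 - 630x^5 - 12x^4 - 246x^3 + 42x^2 - 52x + 36


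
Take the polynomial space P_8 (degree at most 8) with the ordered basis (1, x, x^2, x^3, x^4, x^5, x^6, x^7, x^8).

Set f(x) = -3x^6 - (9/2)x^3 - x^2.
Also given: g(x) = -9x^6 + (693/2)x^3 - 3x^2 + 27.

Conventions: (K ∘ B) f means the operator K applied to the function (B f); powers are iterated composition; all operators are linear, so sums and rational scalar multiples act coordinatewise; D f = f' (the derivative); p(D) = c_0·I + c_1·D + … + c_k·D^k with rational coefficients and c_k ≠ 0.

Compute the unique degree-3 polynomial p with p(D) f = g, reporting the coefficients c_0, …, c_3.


D^0 f = -3x^6 - (9/2)x^3 - x^2
D^1 f = -18x^5 - (27/2)x^2 - 2x
D^2 f = -90x^4 - 27x - 2
D^3 f = -360x^3 - 27
matching coefficients of g against c_0 f + c_1 Df + … from the top degree down determines the c_i
solution: c_0 = 3, c_1 = 0, c_2 = 0, c_3 = -1

p(D) = 3·I − D^3, i.e. c_0 = 3, c_1 = 0, c_2 = 0, c_3 = -1


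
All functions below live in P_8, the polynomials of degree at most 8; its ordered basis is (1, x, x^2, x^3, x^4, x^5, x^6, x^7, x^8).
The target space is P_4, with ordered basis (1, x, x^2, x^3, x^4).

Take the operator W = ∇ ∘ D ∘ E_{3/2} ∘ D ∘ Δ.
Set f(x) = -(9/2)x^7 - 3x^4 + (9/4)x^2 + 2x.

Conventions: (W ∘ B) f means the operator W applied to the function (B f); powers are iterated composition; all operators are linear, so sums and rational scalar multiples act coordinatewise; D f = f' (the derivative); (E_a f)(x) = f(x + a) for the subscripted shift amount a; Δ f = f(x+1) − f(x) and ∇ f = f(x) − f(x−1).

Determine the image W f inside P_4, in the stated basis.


the image equals g(x) = -3780x^3 - 17010x^2 - 27405x - 31329/2

Δ f = -(63/2)x^6 - (189/2)x^5 - (315/2)x^4 - (339/2)x^3 - (225/2)x^2 - 39x - 13/4
D Δ f = -189x^5 - (945/2)x^4 - 630x^3 - (1017/2)x^2 - 225x - 39
E_{3/2} D Δ f = -189x^5 - 1890x^4 - (15435/2)x^3 - 16101x^2 - (274653/16)x - 59793/8
D E_{3/2} D Δ f = -945x^4 - 7560x^3 - (46305/2)x^2 - 32202x - 274653/16
∇ (D ∘ E_{3/2}) D Δ f = -3780x^3 - 17010x^2 - 27405x - 31329/2


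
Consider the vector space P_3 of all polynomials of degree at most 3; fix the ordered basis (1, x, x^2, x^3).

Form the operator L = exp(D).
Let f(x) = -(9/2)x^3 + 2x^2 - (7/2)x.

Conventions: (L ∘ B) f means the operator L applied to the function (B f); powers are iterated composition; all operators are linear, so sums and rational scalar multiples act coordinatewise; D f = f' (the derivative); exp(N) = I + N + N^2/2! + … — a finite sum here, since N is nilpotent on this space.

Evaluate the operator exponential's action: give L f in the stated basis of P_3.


order-1 term: -(27/2)x^2 + 4x - 7/2
order-2 term: -(27/2)x + 2
order-3 term: -9/2
the series for exp(D) f terminates at order 3
exp(D) f = -(9/2)x^3 - (23/2)x^2 - 13x - 6

the result is g(x) = -(9/2)x^3 - (23/2)x^2 - 13x - 6


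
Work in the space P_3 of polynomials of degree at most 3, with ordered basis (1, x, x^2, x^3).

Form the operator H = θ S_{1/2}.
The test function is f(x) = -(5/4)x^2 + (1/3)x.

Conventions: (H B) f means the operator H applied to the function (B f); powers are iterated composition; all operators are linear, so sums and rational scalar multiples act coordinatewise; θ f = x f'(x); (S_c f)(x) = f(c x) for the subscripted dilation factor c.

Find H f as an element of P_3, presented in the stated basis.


the image equals g(x) = -(5/8)x^2 + (1/6)x

S_{1/2} f = -(5/16)x^2 + (1/6)x
θ S_{1/2} f = -(5/8)x^2 + (1/6)x


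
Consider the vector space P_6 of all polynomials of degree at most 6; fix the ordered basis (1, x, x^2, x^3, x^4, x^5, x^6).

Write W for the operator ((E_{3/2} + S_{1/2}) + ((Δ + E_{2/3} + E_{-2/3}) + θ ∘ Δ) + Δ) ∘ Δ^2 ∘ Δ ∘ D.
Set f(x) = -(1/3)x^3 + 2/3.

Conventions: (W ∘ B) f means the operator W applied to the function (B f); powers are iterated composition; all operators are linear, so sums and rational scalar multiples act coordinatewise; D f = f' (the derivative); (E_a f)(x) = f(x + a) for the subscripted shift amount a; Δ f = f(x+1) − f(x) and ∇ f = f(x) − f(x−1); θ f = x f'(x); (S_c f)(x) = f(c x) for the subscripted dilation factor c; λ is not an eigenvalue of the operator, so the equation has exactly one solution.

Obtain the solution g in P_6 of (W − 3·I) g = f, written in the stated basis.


write g with unknown coordinates in the stated basis and equate coefficients in (W − 3·I) g = f
solving from the highest basis element down gives g = (1/9)x^3 - 2/9
check: W g = 0
so W g − 3·g = -(1/3)x^3 + 2/3 = f ✓

the result is g(x) = (1/9)x^3 - 2/9
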